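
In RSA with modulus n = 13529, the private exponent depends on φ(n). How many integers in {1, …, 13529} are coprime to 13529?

Factor: 13529 = 83 · 163.
φ(13529) = (83−1) · (163−1) = 82 · 162 = 13284.

13284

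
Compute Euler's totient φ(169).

Factor: 169 = 13^2.
φ(169) = 13^1·(13−1) = 156.

156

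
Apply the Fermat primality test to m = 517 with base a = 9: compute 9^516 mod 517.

9^1 ≡ 9 (mod 517)
9^2 ≡ 9^2 = 81 ≡ 81 (mod 517)
9^4 ≡ 81^2 = 6561 ≡ 357 (mod 517)
9^8 ≡ 357^2 = 127449 ≡ 267 (mod 517)
9^16 ≡ 267^2 = 71289 ≡ 460 (mod 517)
9^32 ≡ 460^2 = 211600 ≡ 147 (mod 517)
9^64 ≡ 147^2 = 21609 ≡ 412 (mod 517)
9^128 ≡ 412^2 = 169744 ≡ 168 (mod 517)
9^256 ≡ 168^2 = 28224 ≡ 306 (mod 517)
9^512 ≡ 306^2 = 93636 ≡ 59 (mod 517)
516 = 512 + 4 in binary powers of 2.
So 9^516 ≡ 59 · 357 ≡ 383 (mod 517).
Since 383 ≠ 1, base 9 is a Fermat witness: 517 is composite.

383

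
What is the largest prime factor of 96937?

59

96937 = 31 · 3127
3127 = 53 · 59
59 is prime.
So 96937 = 31 · 53 · 59; the largest prime factor is 59.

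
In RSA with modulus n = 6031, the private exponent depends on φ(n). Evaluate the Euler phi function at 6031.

5832

Factor: 6031 = 37 · 163.
φ(6031) = (37−1) · (163−1) = 36 · 162 = 5832.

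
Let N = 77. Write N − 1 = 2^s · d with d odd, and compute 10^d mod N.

10

77 − 1 = 76 = 2^2 · 19, so d = 19.
10^1 ≡ 10 (mod 77)
10^2 ≡ 10^2 = 100 ≡ 23 (mod 77)
10^4 ≡ 23^2 = 529 ≡ 67 (mod 77)
10^8 ≡ 67^2 = 4489 ≡ 23 (mod 77)
10^16 ≡ 23^2 = 529 ≡ 67 (mod 77)
19 = 16 + 2 + 1 in binary powers of 2.
So 10^19 ≡ 67 · 23 · 10 ≡ 10 (mod 77).
Squaring chain: 10 → 23; never reaches −1, so base 10 is a Miller–Rabin witness that 77 is composite.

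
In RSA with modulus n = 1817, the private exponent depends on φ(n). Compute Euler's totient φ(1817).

Factor: 1817 = 23 · 79.
φ(1817) = (23−1) · (79−1) = 22 · 78 = 1716.

1716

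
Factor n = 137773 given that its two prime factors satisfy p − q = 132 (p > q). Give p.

Since p = q + 132, we have 137773 = q(q + 132), so q² + 132q − 137773 = 0.
Discriminant: 132² + 4·137773 = 17424 + 551092 = 568516; √568516 = 754.
q = (−132 + 754)/2 = 311, and p = q + 132 = 443.
Check: 311 · 443 = 137773.

443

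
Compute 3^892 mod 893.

852

3^1 ≡ 3 (mod 893)
3^2 ≡ 3^2 = 9 ≡ 9 (mod 893)
3^4 ≡ 9^2 = 81 ≡ 81 (mod 893)
3^8 ≡ 81^2 = 6561 ≡ 310 (mod 893)
3^16 ≡ 310^2 = 96100 ≡ 549 (mod 893)
3^32 ≡ 549^2 = 301401 ≡ 460 (mod 893)
3^64 ≡ 460^2 = 211600 ≡ 852 (mod 893)
3^128 ≡ 852^2 = 725904 ≡ 788 (mod 893)
3^256 ≡ 788^2 = 620944 ≡ 309 (mod 893)
3^512 ≡ 309^2 = 95481 ≡ 823 (mod 893)
892 = 512 + 256 + 64 + 32 + 16 + 8 + 4 in binary powers of 2.
So 3^892 ≡ 823 · 309 · 852 · 460 · 549 · 310 · 81 ≡ 852 (mod 893).
Since 852 ≠ 1, base 3 is a Fermat witness: 893 is composite.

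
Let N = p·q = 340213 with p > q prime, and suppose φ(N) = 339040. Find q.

521

φ(n) = (p−1)(q−1) = n − (p+q) + 1, so p + q = 340213 − 339040 + 1 = 1174.
p and q are the roots of t² − 1174t + 340213 = 0.
Discriminant: 1174² − 4·340213 = 1378276 − 1360852 = 17424; √17424 = 132.
q = (1174 − 132)/2 = 521, p = (1174 + 132)/2 = 653.
Check: 521 · 653 = 340213.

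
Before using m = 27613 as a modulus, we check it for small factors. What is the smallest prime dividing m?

53

27613 is odd.
Digit sum 19, not divisible by 3.
Ends in 3: not divisible by 5.
7: 27613 = 7·3944 + 5
11: 27613 = 11·2510 + 3
13: 27613 = 13·2124 + 1
17: 27613 = 17·1624 + 5
19: 27613 = 19·1453 + 6
23: 27613 = 23·1200 + 13
29: 27613 = 29·952 + 5
31: 27613 = 31·890 + 23
37: 27613 = 37·746 + 11
41: 27613 = 41·673 + 20
43: 27613 = 43·642 + 7
47: 27613 = 47·587 + 24
53: 27613 = 53·521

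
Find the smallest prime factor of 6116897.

6116897 is odd.
Digit sum 38, not divisible by 3.
Ends in 7: not divisible by 5.
7: 6116897 = 7·873842 + 3
11: 6116897 = 11·556081 + 6
13: 6116897 = 13·470530 + 7
17: 6116897 = 17·359817 + 8
19: 6116897 = 19·321941 + 18
23: 6116897 = 23·265952 + 1
29: 6116897 = 29·210927 + 14
31: 6116897 = 31·197319 + 8
37: 6116897 = 37·165321 + 20
41: 6116897 = 41·149192 + 25
43: 6116897 = 43·142253 + 18
47: 6116897 = 47·130146 + 35
53: 6116897 = 53·115413 + 8
59: 6116897 = 59·103676 + 13
61: 6116897 = 61·100277

61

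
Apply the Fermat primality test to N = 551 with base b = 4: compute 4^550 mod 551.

517

4^1 ≡ 4 (mod 551)
4^2 ≡ 4^2 = 16 ≡ 16 (mod 551)
4^4 ≡ 16^2 = 256 ≡ 256 (mod 551)
4^8 ≡ 256^2 = 65536 ≡ 518 (mod 551)
4^16 ≡ 518^2 = 268324 ≡ 538 (mod 551)
4^32 ≡ 538^2 = 289444 ≡ 169 (mod 551)
4^64 ≡ 169^2 = 28561 ≡ 460 (mod 551)
4^128 ≡ 460^2 = 211600 ≡ 16 (mod 551)
4^256 ≡ 16^2 = 256 ≡ 256 (mod 551)
4^512 ≡ 256^2 = 65536 ≡ 518 (mod 551)
550 = 512 + 32 + 4 + 2 in binary powers of 2.
So 4^550 ≡ 518 · 169 · 256 · 16 ≡ 517 (mod 551).
Since 517 ≠ 1, base 4 is a Fermat witness: 551 is composite.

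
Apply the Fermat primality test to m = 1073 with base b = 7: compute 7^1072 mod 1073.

7^1 ≡ 7 (mod 1073)
7^2 ≡ 7^2 = 49 ≡ 49 (mod 1073)
7^4 ≡ 49^2 = 2401 ≡ 255 (mod 1073)
7^8 ≡ 255^2 = 65025 ≡ 645 (mod 1073)
7^16 ≡ 645^2 = 416025 ≡ 774 (mod 1073)
7^32 ≡ 774^2 = 599076 ≡ 342 (mod 1073)
7^64 ≡ 342^2 = 116964 ≡ 7 (mod 1073)
7^128 ≡ 7^2 = 49 ≡ 49 (mod 1073)
7^256 ≡ 49^2 = 2401 ≡ 255 (mod 1073)
7^512 ≡ 255^2 = 65025 ≡ 645 (mod 1073)
7^1024 ≡ 645^2 = 416025 ≡ 774 (mod 1073)
1072 = 1024 + 32 + 16 in binary powers of 2.
So 7^1072 ≡ 774 · 342 · 774 ≡ 7 (mod 1073).
Since 7 ≠ 1, base 7 is a Fermat witness: 1073 is composite.

7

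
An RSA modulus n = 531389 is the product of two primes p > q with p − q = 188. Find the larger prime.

Since p = q + 188, we have 531389 = q(q + 188), so q² + 188q − 531389 = 0.
Discriminant: 188² + 4·531389 = 35344 + 2125556 = 2160900; √2160900 = 1470.
q = (−188 + 1470)/2 = 641, and p = q + 188 = 829.
Check: 641 · 829 = 531389.

829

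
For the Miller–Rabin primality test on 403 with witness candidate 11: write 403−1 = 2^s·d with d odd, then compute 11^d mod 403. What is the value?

403 − 1 = 402 = 2^1 · 201, so d = 201.
11^1 ≡ 11 (mod 403)
11^2 ≡ 11^2 = 121 ≡ 121 (mod 403)
11^4 ≡ 121^2 = 14641 ≡ 133 (mod 403)
11^8 ≡ 133^2 = 17689 ≡ 360 (mod 403)
11^16 ≡ 360^2 = 129600 ≡ 237 (mod 403)
11^32 ≡ 237^2 = 56169 ≡ 152 (mod 403)
11^64 ≡ 152^2 = 23104 ≡ 133 (mod 403)
11^128 ≡ 133^2 = 17689 ≡ 360 (mod 403)
201 = 128 + 64 + 8 + 1 in binary powers of 2.
So 11^201 ≡ 360 · 133 · 360 · 11 ≡ 151 (mod 403).
Squaring chain: 151; never reaches −1, so base 11 is a Miller–Rabin witness that 403 is composite.

151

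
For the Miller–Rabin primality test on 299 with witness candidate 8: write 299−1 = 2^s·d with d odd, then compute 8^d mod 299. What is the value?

151

299 − 1 = 298 = 2^1 · 149, so d = 149.
8^1 ≡ 8 (mod 299)
8^2 ≡ 8^2 = 64 ≡ 64 (mod 299)
8^4 ≡ 64^2 = 4096 ≡ 209 (mod 299)
8^8 ≡ 209^2 = 43681 ≡ 27 (mod 299)
8^16 ≡ 27^2 = 729 ≡ 131 (mod 299)
8^32 ≡ 131^2 = 17161 ≡ 118 (mod 299)
8^64 ≡ 118^2 = 13924 ≡ 170 (mod 299)
8^128 ≡ 170^2 = 28900 ≡ 196 (mod 299)
149 = 128 + 16 + 4 + 1 in binary powers of 2.
So 8^149 ≡ 196 · 131 · 209 · 8 ≡ 151 (mod 299).
Squaring chain: 151; never reaches −1, so base 8 is a Miller–Rabin witness that 299 is composite.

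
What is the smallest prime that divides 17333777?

17333777 is odd.
Digit sum 38, not divisible by 3.
Ends in 7: not divisible by 5.
7: 17333777 = 7·2476253 + 6
11: 17333777 = 11·1575797 + 10
13: 17333777 = 13·1333367 + 6
17: 17333777 = 17·1019633 + 16
19: 17333777 = 19·912304 + 1
23: 17333777 = 23·753642 + 11
29: 17333777 = 29·597716 + 13
31: 17333777 = 31·559154 + 3
37: 17333777 = 37·468480 + 17
41: 17333777 = 41·422775 + 2
43: 17333777 = 43·403111 + 4
47: 17333777 = 47·368803 + 36
53: 17333777 = 53·327052 + 21
59: 17333777 = 59·293792 + 49
61: 17333777 = 61·284160 + 17
67: 17333777 = 67·258713 + 6
71: 17333777 = 71·244137 + 50
73: 17333777 = 73·237449

73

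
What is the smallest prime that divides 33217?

33217 is odd.
Digit sum 16, not divisible by 3.
Ends in 7: not divisible by 5.
7: 33217 = 7·4745 + 2
11: 33217 = 11·3019 + 8
13: 33217 = 13·2555 + 2
17: 33217 = 17·1953 + 16
19: 33217 = 19·1748 + 5
23: 33217 = 23·1444 + 5
29: 33217 = 29·1145 + 12
31: 33217 = 31·1071 + 16
37: 33217 = 37·897 + 28
41: 33217 = 41·810 + 7
43: 33217 = 43·772 + 21
47: 33217 = 47·706 + 35
53: 33217 = 53·626 + 39
59: 33217 = 59·563

59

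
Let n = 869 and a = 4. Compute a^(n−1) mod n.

9

4^1 ≡ 4 (mod 869)
4^2 ≡ 4^2 = 16 ≡ 16 (mod 869)
4^4 ≡ 16^2 = 256 ≡ 256 (mod 869)
4^8 ≡ 256^2 = 65536 ≡ 361 (mod 869)
4^16 ≡ 361^2 = 130321 ≡ 840 (mod 869)
4^32 ≡ 840^2 = 705600 ≡ 841 (mod 869)
4^64 ≡ 841^2 = 707281 ≡ 784 (mod 869)
4^128 ≡ 784^2 = 614656 ≡ 273 (mod 869)
4^256 ≡ 273^2 = 74529 ≡ 664 (mod 869)
4^512 ≡ 664^2 = 440896 ≡ 313 (mod 869)
868 = 512 + 256 + 64 + 32 + 4 in binary powers of 2.
So 4^868 ≡ 313 · 664 · 784 · 841 · 256 ≡ 9 (mod 869).
Since 9 ≠ 1, base 4 is a Fermat witness: 869 is composite.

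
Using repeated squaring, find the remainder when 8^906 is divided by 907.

1

8^1 ≡ 8 (mod 907)
8^2 ≡ 8^2 = 64 ≡ 64 (mod 907)
8^4 ≡ 64^2 = 4096 ≡ 468 (mod 907)
8^8 ≡ 468^2 = 219024 ≡ 437 (mod 907)
8^16 ≡ 437^2 = 190969 ≡ 499 (mod 907)
8^32 ≡ 499^2 = 249001 ≡ 483 (mod 907)
8^64 ≡ 483^2 = 233289 ≡ 190 (mod 907)
8^128 ≡ 190^2 = 36100 ≡ 727 (mod 907)
8^256 ≡ 727^2 = 528529 ≡ 655 (mod 907)
8^512 ≡ 655^2 = 429025 ≡ 14 (mod 907)
906 = 512 + 256 + 128 + 8 + 2 in binary powers of 2.
So 8^906 ≡ 14 · 655 · 727 · 437 · 64 ≡ 1 (mod 907).
Since the result is 1, base 8 gives no evidence that 907 is composite.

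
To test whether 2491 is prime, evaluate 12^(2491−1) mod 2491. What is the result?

873

12^1 ≡ 12 (mod 2491)
12^2 ≡ 12^2 = 144 ≡ 144 (mod 2491)
12^4 ≡ 144^2 = 20736 ≡ 808 (mod 2491)
12^8 ≡ 808^2 = 652864 ≡ 222 (mod 2491)
12^16 ≡ 222^2 = 49284 ≡ 1955 (mod 2491)
12^32 ≡ 1955^2 = 3822025 ≡ 831 (mod 2491)
12^64 ≡ 831^2 = 690561 ≡ 554 (mod 2491)
12^128 ≡ 554^2 = 306916 ≡ 523 (mod 2491)
12^256 ≡ 523^2 = 273529 ≡ 2010 (mod 2491)
12^512 ≡ 2010^2 = 4040100 ≡ 2189 (mod 2491)
12^1024 ≡ 2189^2 = 4791721 ≡ 1528 (mod 2491)
12^2048 ≡ 1528^2 = 2334784 ≡ 717 (mod 2491)
2490 = 2048 + 256 + 128 + 32 + 16 + 8 + 2 in binary powers of 2.
So 12^2490 ≡ 717 · 2010 · 523 · 831 · 1955 · 222 · 144 ≡ 873 (mod 2491).
Since 873 ≠ 1, base 12 is a Fermat witness: 2491 is composite.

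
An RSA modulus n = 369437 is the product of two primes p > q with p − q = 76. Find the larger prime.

647

Since p = q + 76, we have 369437 = q(q + 76), so q² + 76q − 369437 = 0.
Discriminant: 76² + 4·369437 = 5776 + 1477748 = 1483524; √1483524 = 1218.
q = (−76 + 1218)/2 = 571, and p = q + 76 = 647.
Check: 571 · 647 = 369437.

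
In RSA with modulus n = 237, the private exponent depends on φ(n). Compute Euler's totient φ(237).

Factor: 237 = 3 · 79.
φ(237) = (3−1) · (79−1) = 2 · 78 = 156.

156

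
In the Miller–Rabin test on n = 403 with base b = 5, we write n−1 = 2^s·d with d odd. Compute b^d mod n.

403 − 1 = 402 = 2^1 · 201, so d = 201.
5^1 ≡ 5 (mod 403)
5^2 ≡ 5^2 = 25 ≡ 25 (mod 403)
5^4 ≡ 25^2 = 625 ≡ 222 (mod 403)
5^8 ≡ 222^2 = 49284 ≡ 118 (mod 403)
5^16 ≡ 118^2 = 13924 ≡ 222 (mod 403)
5^32 ≡ 222^2 = 49284 ≡ 118 (mod 403)
5^64 ≡ 118^2 = 13924 ≡ 222 (mod 403)
5^128 ≡ 222^2 = 49284 ≡ 118 (mod 403)
201 = 128 + 64 + 8 + 1 in binary powers of 2.
So 5^201 ≡ 118 · 222 · 118 · 5 ≡ 187 (mod 403).
Squaring chain: 187; never reaches −1, so base 5 is a Miller–Rabin witness that 403 is composite.

187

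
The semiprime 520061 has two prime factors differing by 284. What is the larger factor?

877

Since p = q + 284, we have 520061 = q(q + 284), so q² + 284q − 520061 = 0.
Discriminant: 284² + 4·520061 = 80656 + 2080244 = 2160900; √2160900 = 1470.
q = (−284 + 1470)/2 = 593, and p = q + 284 = 877.
Check: 593 · 877 = 520061.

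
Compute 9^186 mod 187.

9^1 ≡ 9 (mod 187)
9^2 ≡ 9^2 = 81 ≡ 81 (mod 187)
9^4 ≡ 81^2 = 6561 ≡ 16 (mod 187)
9^8 ≡ 16^2 = 256 ≡ 69 (mod 187)
9^16 ≡ 69^2 = 4761 ≡ 86 (mod 187)
9^32 ≡ 86^2 = 7396 ≡ 103 (mod 187)
9^64 ≡ 103^2 = 10609 ≡ 137 (mod 187)
9^128 ≡ 137^2 = 18769 ≡ 69 (mod 187)
186 = 128 + 32 + 16 + 8 + 2 in binary powers of 2.
So 9^186 ≡ 69 · 103 · 86 · 69 · 81 ≡ 64 (mod 187).
Since 64 ≠ 1, base 9 is a Fermat witness: 187 is composite.

64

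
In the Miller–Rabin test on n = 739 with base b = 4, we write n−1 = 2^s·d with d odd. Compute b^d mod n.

1

739 − 1 = 738 = 2^1 · 369, so d = 369.
4^1 ≡ 4 (mod 739)
4^2 ≡ 4^2 = 16 ≡ 16 (mod 739)
4^4 ≡ 16^2 = 256 ≡ 256 (mod 739)
4^8 ≡ 256^2 = 65536 ≡ 504 (mod 739)
4^16 ≡ 504^2 = 254016 ≡ 539 (mod 739)
4^32 ≡ 539^2 = 290521 ≡ 94 (mod 739)
4^64 ≡ 94^2 = 8836 ≡ 707 (mod 739)
4^128 ≡ 707^2 = 499849 ≡ 285 (mod 739)
4^256 ≡ 285^2 = 81225 ≡ 674 (mod 739)
369 = 256 + 64 + 32 + 16 + 1 in binary powers of 2.
So 4^369 ≡ 674 · 707 · 94 · 539 · 4 ≡ 1 (mod 739).
Since 4^d ≡ 1 (mod 739), base 4 does not prove 739 composite.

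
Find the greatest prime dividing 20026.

31

20026 = 2 · 10013
10013 = 17 · 589
589 = 19 · 31
31 is prime.
So 20026 = 2 · 17 · 19 · 31; the largest prime factor is 31.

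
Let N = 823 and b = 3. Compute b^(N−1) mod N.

1

3^1 ≡ 3 (mod 823)
3^2 ≡ 3^2 = 9 ≡ 9 (mod 823)
3^4 ≡ 9^2 = 81 ≡ 81 (mod 823)
3^8 ≡ 81^2 = 6561 ≡ 800 (mod 823)
3^16 ≡ 800^2 = 640000 ≡ 529 (mod 823)
3^32 ≡ 529^2 = 279841 ≡ 21 (mod 823)
3^64 ≡ 21^2 = 441 ≡ 441 (mod 823)
3^128 ≡ 441^2 = 194481 ≡ 253 (mod 823)
3^256 ≡ 253^2 = 64009 ≡ 638 (mod 823)
3^512 ≡ 638^2 = 407044 ≡ 482 (mod 823)
822 = 512 + 256 + 32 + 16 + 4 + 2 in binary powers of 2.
So 3^822 ≡ 482 · 638 · 21 · 529 · 81 · 9 ≡ 1 (mod 823).
Since the result is 1, base 3 gives no evidence that 823 is composite.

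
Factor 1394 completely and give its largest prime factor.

41

1394 = 2 · 697
697 = 17 · 41
41 is prime.
So 1394 = 2 · 17 · 41; the largest prime factor is 41.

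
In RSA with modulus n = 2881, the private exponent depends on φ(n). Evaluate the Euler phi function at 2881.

2772

Factor: 2881 = 43 · 67.
φ(2881) = (43−1) · (67−1) = 42 · 66 = 2772.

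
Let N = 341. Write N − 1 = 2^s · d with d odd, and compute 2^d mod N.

341 − 1 = 340 = 2^2 · 85, so d = 85.
2^1 ≡ 2 (mod 341)
2^2 ≡ 2^2 = 4 ≡ 4 (mod 341)
2^4 ≡ 4^2 = 16 ≡ 16 (mod 341)
2^8 ≡ 16^2 = 256 ≡ 256 (mod 341)
2^16 ≡ 256^2 = 65536 ≡ 64 (mod 341)
2^32 ≡ 64^2 = 4096 ≡ 4 (mod 341)
2^64 ≡ 4^2 = 16 ≡ 16 (mod 341)
85 = 64 + 16 + 4 + 1 in binary powers of 2.
So 2^85 ≡ 16 · 64 · 16 · 2 ≡ 32 (mod 341).
Squaring chain: 32 → 1; never reaches −1, so base 2 is a Miller–Rabin witness that 341 is composite.

32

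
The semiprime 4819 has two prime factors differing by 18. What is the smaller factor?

61

Since p = q + 18, we have 4819 = q(q + 18), so q² + 18q − 4819 = 0.
Discriminant: 18² + 4·4819 = 324 + 19276 = 19600; √19600 = 140.
q = (−18 + 140)/2 = 61, and p = q + 18 = 79.
Check: 61 · 79 = 4819.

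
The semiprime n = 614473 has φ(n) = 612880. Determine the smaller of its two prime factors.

φ(n) = (p−1)(q−1) = n − (p+q) + 1, so p + q = 614473 − 612880 + 1 = 1594.
p and q are the roots of t² − 1594t + 614473 = 0.
Discriminant: 1594² − 4·614473 = 2540836 − 2457892 = 82944; √82944 = 288.
q = (1594 − 288)/2 = 653, p = (1594 + 288)/2 = 941.
Check: 653 · 941 = 614473.

653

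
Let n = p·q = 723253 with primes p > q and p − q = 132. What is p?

919

Since p = q + 132, we have 723253 = q(q + 132), so q² + 132q − 723253 = 0.
Discriminant: 132² + 4·723253 = 17424 + 2893012 = 2910436; √2910436 = 1706.
q = (−132 + 1706)/2 = 787, and p = q + 132 = 919.
Check: 787 · 919 = 723253.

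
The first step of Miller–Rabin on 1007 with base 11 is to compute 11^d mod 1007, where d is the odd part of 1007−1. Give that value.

1007 − 1 = 1006 = 2^1 · 503, so d = 503.
11^1 ≡ 11 (mod 1007)
11^2 ≡ 11^2 = 121 ≡ 121 (mod 1007)
11^4 ≡ 121^2 = 14641 ≡ 543 (mod 1007)
11^8 ≡ 543^2 = 294849 ≡ 805 (mod 1007)
11^16 ≡ 805^2 = 648025 ≡ 524 (mod 1007)
11^32 ≡ 524^2 = 274576 ≡ 672 (mod 1007)
11^64 ≡ 672^2 = 451584 ≡ 448 (mod 1007)
11^128 ≡ 448^2 = 200704 ≡ 311 (mod 1007)
11^256 ≡ 311^2 = 96721 ≡ 49 (mod 1007)
503 = 256 + 128 + 64 + 32 + 16 + 4 + 2 + 1 in binary powers of 2.
So 11^503 ≡ 49 · 311 · 448 · 672 · 524 · 543 · 121 · 11 ≡ 216 (mod 1007).
Squaring chain: 216; never reaches −1, so base 11 is a Miller–Rabin witness that 1007 is composite.

216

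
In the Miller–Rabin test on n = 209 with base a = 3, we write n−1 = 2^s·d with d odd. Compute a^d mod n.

71

209 − 1 = 208 = 2^4 · 13, so d = 13.
3^1 ≡ 3 (mod 209)
3^2 ≡ 3^2 = 9 ≡ 9 (mod 209)
3^4 ≡ 9^2 = 81 ≡ 81 (mod 209)
3^8 ≡ 81^2 = 6561 ≡ 82 (mod 209)
13 = 8 + 4 + 1 in binary powers of 2.
So 3^13 ≡ 82 · 81 · 3 ≡ 71 (mod 209).
Squaring chain: 71 → 25 → 207 → 4; never reaches −1, so base 3 is a Miller–Rabin witness that 209 is composite.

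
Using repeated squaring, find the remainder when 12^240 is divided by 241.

1

12^1 ≡ 12 (mod 241)
12^2 ≡ 12^2 = 144 ≡ 144 (mod 241)
12^4 ≡ 144^2 = 20736 ≡ 10 (mod 241)
12^8 ≡ 10^2 = 100 ≡ 100 (mod 241)
12^16 ≡ 100^2 = 10000 ≡ 119 (mod 241)
12^32 ≡ 119^2 = 14161 ≡ 183 (mod 241)
12^64 ≡ 183^2 = 33489 ≡ 231 (mod 241)
12^128 ≡ 231^2 = 53361 ≡ 100 (mod 241)
240 = 128 + 64 + 32 + 16 in binary powers of 2.
So 12^240 ≡ 100 · 231 · 183 · 119 ≡ 1 (mod 241).
Since the result is 1, base 12 gives no evidence that 241 is composite.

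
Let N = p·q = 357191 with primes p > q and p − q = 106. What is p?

Since p = q + 106, we have 357191 = q(q + 106), so q² + 106q − 357191 = 0.
Discriminant: 106² + 4·357191 = 11236 + 1428764 = 1440000; √1440000 = 1200.
q = (−106 + 1200)/2 = 547, and p = q + 106 = 653.
Check: 547 · 653 = 357191.

653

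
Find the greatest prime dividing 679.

97

679 = 7 · 97
97 is prime.
So 679 = 7 · 97; the largest prime factor is 97.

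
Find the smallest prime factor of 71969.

79

71969 is odd.
Digit sum 32, not divisible by 3.
Ends in 9: not divisible by 5.
7: 71969 = 7·10281 + 2
11: 71969 = 11·6542 + 7
13: 71969 = 13·5536 + 1
17: 71969 = 17·4233 + 8
19: 71969 = 19·3787 + 16
23: 71969 = 23·3129 + 2
29: 71969 = 29·2481 + 20
31: 71969 = 31·2321 + 18
37: 71969 = 37·1945 + 4
41: 71969 = 41·1755 + 14
43: 71969 = 43·1673 + 30
47: 71969 = 47·1531 + 12
53: 71969 = 53·1357 + 48
59: 71969 = 59·1219 + 48
61: 71969 = 61·1179 + 50
67: 71969 = 67·1074 + 11
71: 71969 = 71·1013 + 46
73: 71969 = 73·985 + 64
79: 71969 = 79·911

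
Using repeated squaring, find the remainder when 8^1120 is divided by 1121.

8^1 ≡ 8 (mod 1121)
8^2 ≡ 8^2 = 64 ≡ 64 (mod 1121)
8^4 ≡ 64^2 = 4096 ≡ 733 (mod 1121)
8^8 ≡ 733^2 = 537289 ≡ 330 (mod 1121)
8^16 ≡ 330^2 = 108900 ≡ 163 (mod 1121)
8^32 ≡ 163^2 = 26569 ≡ 786 (mod 1121)
8^64 ≡ 786^2 = 617796 ≡ 125 (mod 1121)
8^128 ≡ 125^2 = 15625 ≡ 1052 (mod 1121)
8^256 ≡ 1052^2 = 1106704 ≡ 277 (mod 1121)
8^512 ≡ 277^2 = 76729 ≡ 501 (mod 1121)
8^1024 ≡ 501^2 = 251001 ≡ 1018 (mod 1121)
1120 = 1024 + 64 + 32 in binary powers of 2.
So 8^1120 ≡ 1018 · 125 · 786 ≡ 638 (mod 1121).
Since 638 ≠ 1, base 8 is a Fermat witness: 1121 is composite.

638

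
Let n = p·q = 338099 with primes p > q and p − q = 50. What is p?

Since p = q + 50, we have 338099 = q(q + 50), so q² + 50q − 338099 = 0.
Discriminant: 50² + 4·338099 = 2500 + 1352396 = 1354896; √1354896 = 1164.
q = (−50 + 1164)/2 = 557, and p = q + 50 = 607.
Check: 557 · 607 = 338099.

607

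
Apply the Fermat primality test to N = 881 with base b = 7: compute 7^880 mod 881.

7^1 ≡ 7 (mod 881)
7^2 ≡ 7^2 = 49 ≡ 49 (mod 881)
7^4 ≡ 49^2 = 2401 ≡ 639 (mod 881)
7^8 ≡ 639^2 = 408321 ≡ 418 (mod 881)
7^16 ≡ 418^2 = 174724 ≡ 286 (mod 881)
7^32 ≡ 286^2 = 81796 ≡ 744 (mod 881)
7^64 ≡ 744^2 = 553536 ≡ 268 (mod 881)
7^128 ≡ 268^2 = 71824 ≡ 463 (mod 881)
7^256 ≡ 463^2 = 214369 ≡ 286 (mod 881)
7^512 ≡ 286^2 = 81796 ≡ 744 (mod 881)
880 = 512 + 256 + 64 + 32 + 16 in binary powers of 2.
So 7^880 ≡ 744 · 286 · 268 · 744 · 286 ≡ 1 (mod 881).
Since the result is 1, base 7 gives no evidence that 881 is composite.

1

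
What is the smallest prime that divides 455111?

455111 is odd.
Digit sum 17, not divisible by 3.
Ends in 1: not divisible by 5.
7: 455111 = 7·65015 + 6
11: 455111 = 11·41373 + 8
13: 455111 = 13·35008 + 7
17: 455111 = 17·26771 + 4
19: 455111 = 19·23953 + 4
23: 455111 = 23·19787 + 10
29: 455111 = 29·15693 + 14
31: 455111 = 31·14681

31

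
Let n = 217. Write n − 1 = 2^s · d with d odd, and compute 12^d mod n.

27

217 − 1 = 216 = 2^3 · 27, so d = 27.
12^1 ≡ 12 (mod 217)
12^2 ≡ 12^2 = 144 ≡ 144 (mod 217)
12^4 ≡ 144^2 = 20736 ≡ 121 (mod 217)
12^8 ≡ 121^2 = 14641 ≡ 102 (mod 217)
12^16 ≡ 102^2 = 10404 ≡ 205 (mod 217)
27 = 16 + 8 + 2 + 1 in binary powers of 2.
So 12^27 ≡ 205 · 102 · 144 · 12 ≡ 27 (mod 217).
Squaring chain: 27 → 78 → 8; never reaches −1, so base 12 is a Miller–Rabin witness that 217 is composite.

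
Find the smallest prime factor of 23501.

71

23501 is odd.
Digit sum 11, not divisible by 3.
Ends in 1: not divisible by 5.
7: 23501 = 7·3357 + 2
11: 23501 = 11·2136 + 5
13: 23501 = 13·1807 + 10
17: 23501 = 17·1382 + 7
19: 23501 = 19·1236 + 17
23: 23501 = 23·1021 + 18
29: 23501 = 29·810 + 11
31: 23501 = 31·758 + 3
37: 23501 = 37·635 + 6
41: 23501 = 41·573 + 8
43: 23501 = 43·546 + 23
47: 23501 = 47·500 + 1
53: 23501 = 53·443 + 22
59: 23501 = 59·398 + 19
61: 23501 = 61·385 + 16
67: 23501 = 67·350 + 51
71: 23501 = 71·331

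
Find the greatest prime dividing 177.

59

177 = 3 · 59
59 is prime.
So 177 = 3 · 59; the largest prime factor is 59.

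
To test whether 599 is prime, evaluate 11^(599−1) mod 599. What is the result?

1

11^1 ≡ 11 (mod 599)
11^2 ≡ 11^2 = 121 ≡ 121 (mod 599)
11^4 ≡ 121^2 = 14641 ≡ 265 (mod 599)
11^8 ≡ 265^2 = 70225 ≡ 142 (mod 599)
11^16 ≡ 142^2 = 20164 ≡ 397 (mod 599)
11^32 ≡ 397^2 = 157609 ≡ 72 (mod 599)
11^64 ≡ 72^2 = 5184 ≡ 392 (mod 599)
11^128 ≡ 392^2 = 153664 ≡ 320 (mod 599)
11^256 ≡ 320^2 = 102400 ≡ 570 (mod 599)
11^512 ≡ 570^2 = 324900 ≡ 242 (mod 599)
598 = 512 + 64 + 16 + 4 + 2 in binary powers of 2.
So 11^598 ≡ 242 · 392 · 397 · 265 · 121 ≡ 1 (mod 599).
Since the result is 1, base 11 gives no evidence that 599 is composite.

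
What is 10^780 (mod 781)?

10^1 ≡ 10 (mod 781)
10^2 ≡ 10^2 = 100 ≡ 100 (mod 781)
10^4 ≡ 100^2 = 10000 ≡ 628 (mod 781)
10^8 ≡ 628^2 = 394384 ≡ 760 (mod 781)
10^16 ≡ 760^2 = 577600 ≡ 441 (mod 781)
10^32 ≡ 441^2 = 194481 ≡ 12 (mod 781)
10^64 ≡ 12^2 = 144 ≡ 144 (mod 781)
10^128 ≡ 144^2 = 20736 ≡ 430 (mod 781)
10^256 ≡ 430^2 = 184900 ≡ 584 (mod 781)
10^512 ≡ 584^2 = 341056 ≡ 540 (mod 781)
780 = 512 + 256 + 8 + 4 in binary powers of 2.
So 10^780 ≡ 540 · 584 · 760 · 628 ≡ 243 (mod 781).
Since 243 ≠ 1, base 10 is a Fermat witness: 781 is composite.

243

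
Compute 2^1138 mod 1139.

2^1 ≡ 2 (mod 1139)
2^2 ≡ 2^2 = 4 ≡ 4 (mod 1139)
2^4 ≡ 4^2 = 16 ≡ 16 (mod 1139)
2^8 ≡ 16^2 = 256 ≡ 256 (mod 1139)
2^16 ≡ 256^2 = 65536 ≡ 613 (mod 1139)
2^32 ≡ 613^2 = 375769 ≡ 1038 (mod 1139)
2^64 ≡ 1038^2 = 1077444 ≡ 1089 (mod 1139)
2^128 ≡ 1089^2 = 1185921 ≡ 222 (mod 1139)
2^256 ≡ 222^2 = 49284 ≡ 307 (mod 1139)
2^512 ≡ 307^2 = 94249 ≡ 851 (mod 1139)
2^1024 ≡ 851^2 = 724201 ≡ 936 (mod 1139)
1138 = 1024 + 64 + 32 + 16 + 2 in binary powers of 2.
So 2^1138 ≡ 936 · 1089 · 1038 · 613 · 4 ≡ 412 (mod 1139).
Since 412 ≠ 1, base 2 is a Fermat witness: 1139 is composite.

412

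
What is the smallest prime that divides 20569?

20569 is odd.
Digit sum 22, not divisible by 3.
Ends in 9: not divisible by 5.
7: 20569 = 7·2938 + 3
11: 20569 = 11·1869 + 10
13: 20569 = 13·1582 + 3
17: 20569 = 17·1209 + 16
19: 20569 = 19·1082 + 11
23: 20569 = 23·894 + 7
29: 20569 = 29·709 + 8
31: 20569 = 31·663 + 16
37: 20569 = 37·555 + 34
41: 20569 = 41·501 + 28
43: 20569 = 43·478 + 15
47: 20569 = 47·437 + 30
53: 20569 = 53·388 + 5
59: 20569 = 59·348 + 37
61: 20569 = 61·337 + 12
67: 20569 = 67·307

67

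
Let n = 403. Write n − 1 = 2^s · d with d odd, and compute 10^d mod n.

403 − 1 = 402 = 2^1 · 201, so d = 201.
10^1 ≡ 10 (mod 403)
10^2 ≡ 10^2 = 100 ≡ 100 (mod 403)
10^4 ≡ 100^2 = 10000 ≡ 328 (mod 403)
10^8 ≡ 328^2 = 107584 ≡ 386 (mod 403)
10^16 ≡ 386^2 = 148996 ≡ 289 (mod 403)
10^32 ≡ 289^2 = 83521 ≡ 100 (mod 403)
10^64 ≡ 100^2 = 10000 ≡ 328 (mod 403)
10^128 ≡ 328^2 = 107584 ≡ 386 (mod 403)
201 = 128 + 64 + 8 + 1 in binary powers of 2.
So 10^201 ≡ 386 · 328 · 386 · 10 ≡ 64 (mod 403).
Squaring chain: 64; never reaches −1, so base 10 is a Miller–Rabin witness that 403 is composite.

64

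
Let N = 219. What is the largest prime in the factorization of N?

219 = 3 · 73
73 is prime.
So 219 = 3 · 73; the largest prime factor is 73.

73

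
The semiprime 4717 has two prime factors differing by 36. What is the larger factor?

89

Since p = q + 36, we have 4717 = q(q + 36), so q² + 36q − 4717 = 0.
Discriminant: 36² + 4·4717 = 1296 + 18868 = 20164; √20164 = 142.
q = (−36 + 142)/2 = 53, and p = q + 36 = 89.
Check: 53 · 89 = 4717.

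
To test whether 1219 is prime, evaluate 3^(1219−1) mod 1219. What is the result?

282

3^1 ≡ 3 (mod 1219)
3^2 ≡ 3^2 = 9 ≡ 9 (mod 1219)
3^4 ≡ 9^2 = 81 ≡ 81 (mod 1219)
3^8 ≡ 81^2 = 6561 ≡ 466 (mod 1219)
3^16 ≡ 466^2 = 217156 ≡ 174 (mod 1219)
3^32 ≡ 174^2 = 30276 ≡ 1020 (mod 1219)
3^64 ≡ 1020^2 = 1040400 ≡ 593 (mod 1219)
3^128 ≡ 593^2 = 351649 ≡ 577 (mod 1219)
3^256 ≡ 577^2 = 332929 ≡ 142 (mod 1219)
3^512 ≡ 142^2 = 20164 ≡ 660 (mod 1219)
3^1024 ≡ 660^2 = 435600 ≡ 417 (mod 1219)
1218 = 1024 + 128 + 64 + 2 in binary powers of 2.
So 3^1218 ≡ 417 · 577 · 593 · 9 ≡ 282 (mod 1219).
Since 282 ≠ 1, base 3 is a Fermat witness: 1219 is composite.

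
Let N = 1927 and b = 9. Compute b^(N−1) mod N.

9^1 ≡ 9 (mod 1927)
9^2 ≡ 9^2 = 81 ≡ 81 (mod 1927)
9^4 ≡ 81^2 = 6561 ≡ 780 (mod 1927)
9^8 ≡ 780^2 = 608400 ≡ 1395 (mod 1927)
9^16 ≡ 1395^2 = 1946025 ≡ 1682 (mod 1927)
9^32 ≡ 1682^2 = 2829124 ≡ 288 (mod 1927)
9^64 ≡ 288^2 = 82944 ≡ 83 (mod 1927)
9^128 ≡ 83^2 = 6889 ≡ 1108 (mod 1927)
9^256 ≡ 1108^2 = 1227664 ≡ 165 (mod 1927)
9^512 ≡ 165^2 = 27225 ≡ 247 (mod 1927)
9^1024 ≡ 247^2 = 61009 ≡ 1272 (mod 1927)
1926 = 1024 + 512 + 256 + 128 + 4 + 2 in binary powers of 2.
So 9^1926 ≡ 1272 · 247 · 165 · 1108 · 780 · 81 ≡ 286 (mod 1927).
Since 286 ≠ 1, base 9 is a Fermat witness: 1927 is composite.

286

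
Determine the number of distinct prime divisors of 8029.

3

8029 = 7 · 1147
1147 = 31 · 37
8029 = 7 · 31 · 37, which has 3 distinct prime factors.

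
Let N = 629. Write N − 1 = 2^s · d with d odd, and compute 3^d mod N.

629 − 1 = 628 = 2^2 · 157, so d = 157.
3^1 ≡ 3 (mod 629)
3^2 ≡ 3^2 = 9 ≡ 9 (mod 629)
3^4 ≡ 9^2 = 81 ≡ 81 (mod 629)
3^8 ≡ 81^2 = 6561 ≡ 271 (mod 629)
3^16 ≡ 271^2 = 73441 ≡ 477 (mod 629)
3^32 ≡ 477^2 = 227529 ≡ 460 (mod 629)
3^64 ≡ 460^2 = 211600 ≡ 256 (mod 629)
3^128 ≡ 256^2 = 65536 ≡ 120 (mod 629)
157 = 128 + 16 + 8 + 4 + 1 in binary powers of 2.
So 3^157 ≡ 120 · 477 · 271 · 81 · 3 ≡ 437 (mod 629).
Squaring chain: 437 → 382; never reaches −1, so base 3 is a Miller–Rabin witness that 629 is composite.

437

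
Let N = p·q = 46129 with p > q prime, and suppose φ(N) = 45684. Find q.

163

φ(n) = (p−1)(q−1) = n − (p+q) + 1, so p + q = 46129 − 45684 + 1 = 446.
p and q are the roots of t² − 446t + 46129 = 0.
Discriminant: 446² − 4·46129 = 198916 − 184516 = 14400; √14400 = 120.
q = (446 − 120)/2 = 163, p = (446 + 120)/2 = 283.
Check: 163 · 283 = 46129.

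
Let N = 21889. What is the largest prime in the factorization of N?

21889 = 7 · 3127
3127 = 53 · 59
59 is prime.
So 21889 = 7 · 53 · 59; the largest prime factor is 59.

59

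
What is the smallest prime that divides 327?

3

327 is odd.
Digit sum 12, divisible by 3.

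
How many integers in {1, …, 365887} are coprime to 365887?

349272

Factor: 365887 = 43 · 67 · 127.
φ(365887) = (43−1) · (67−1) · (127−1) = 42 · 66 · 126 = 349272.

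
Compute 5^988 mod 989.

5^1 ≡ 5 (mod 989)
5^2 ≡ 5^2 = 25 ≡ 25 (mod 989)
5^4 ≡ 25^2 = 625 ≡ 625 (mod 989)
5^8 ≡ 625^2 = 390625 ≡ 959 (mod 989)
5^16 ≡ 959^2 = 919681 ≡ 900 (mod 989)
5^32 ≡ 900^2 = 810000 ≡ 9 (mod 989)
5^64 ≡ 9^2 = 81 ≡ 81 (mod 989)
5^128 ≡ 81^2 = 6561 ≡ 627 (mod 989)
5^256 ≡ 627^2 = 393129 ≡ 496 (mod 989)
5^512 ≡ 496^2 = 246016 ≡ 744 (mod 989)
988 = 512 + 256 + 128 + 64 + 16 + 8 + 4 in binary powers of 2.
So 5^988 ≡ 744 · 496 · 627 · 81 · 900 · 959 · 625 ≡ 81 (mod 989).
Since 81 ≠ 1, base 5 is a Fermat witness: 989 is composite.

81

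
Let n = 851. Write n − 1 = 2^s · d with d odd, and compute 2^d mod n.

542

851 − 1 = 850 = 2^1 · 425, so d = 425.
2^1 ≡ 2 (mod 851)
2^2 ≡ 2^2 = 4 ≡ 4 (mod 851)
2^4 ≡ 4^2 = 16 ≡ 16 (mod 851)
2^8 ≡ 16^2 = 256 ≡ 256 (mod 851)
2^16 ≡ 256^2 = 65536 ≡ 9 (mod 851)
2^32 ≡ 9^2 = 81 ≡ 81 (mod 851)
2^64 ≡ 81^2 = 6561 ≡ 604 (mod 851)
2^128 ≡ 604^2 = 364816 ≡ 588 (mod 851)
2^256 ≡ 588^2 = 345744 ≡ 238 (mod 851)
425 = 256 + 128 + 32 + 8 + 1 in binary powers of 2.
So 2^425 ≡ 238 · 588 · 81 · 256 · 2 ≡ 542 (mod 851).
Squaring chain: 542; never reaches −1, so base 2 is a Miller–Rabin witness that 851 is composite.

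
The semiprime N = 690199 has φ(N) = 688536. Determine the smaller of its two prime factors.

φ(n) = (p−1)(q−1) = n − (p+q) + 1, so p + q = 690199 − 688536 + 1 = 1664.
p and q are the roots of t² − 1664t + 690199 = 0.
Discriminant: 1664² − 4·690199 = 2768896 − 2760796 = 8100; √8100 = 90.
q = (1664 − 90)/2 = 787, p = (1664 + 90)/2 = 877.
Check: 787 · 877 = 690199.

787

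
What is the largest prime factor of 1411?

83

1411 = 17 · 83
83 is prime.
So 1411 = 17 · 83; the largest prime factor is 83.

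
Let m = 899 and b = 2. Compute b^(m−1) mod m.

2^1 ≡ 2 (mod 899)
2^2 ≡ 2^2 = 4 ≡ 4 (mod 899)
2^4 ≡ 4^2 = 16 ≡ 16 (mod 899)
2^8 ≡ 16^2 = 256 ≡ 256 (mod 899)
2^16 ≡ 256^2 = 65536 ≡ 808 (mod 899)
2^32 ≡ 808^2 = 652864 ≡ 190 (mod 899)
2^64 ≡ 190^2 = 36100 ≡ 140 (mod 899)
2^128 ≡ 140^2 = 19600 ≡ 721 (mod 899)
2^256 ≡ 721^2 = 519841 ≡ 219 (mod 899)
2^512 ≡ 219^2 = 47961 ≡ 314 (mod 899)
898 = 512 + 256 + 128 + 2 in binary powers of 2.
So 2^898 ≡ 314 · 219 · 721 · 4 ≡ 845 (mod 899).
Since 845 ≠ 1, base 2 is a Fermat witness: 899 is composite.

845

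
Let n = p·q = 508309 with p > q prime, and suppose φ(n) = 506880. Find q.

φ(n) = (p−1)(q−1) = n − (p+q) + 1, so p + q = 508309 − 506880 + 1 = 1430.
p and q are the roots of t² − 1430t + 508309 = 0.
Discriminant: 1430² − 4·508309 = 2044900 − 2033236 = 11664; √11664 = 108.
q = (1430 − 108)/2 = 661, p = (1430 + 108)/2 = 769.
Check: 661 · 769 = 508309.

661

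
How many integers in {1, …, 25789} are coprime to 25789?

Factor: 25789 = 17 · 37 · 41.
φ(25789) = (17−1) · (37−1) · (41−1) = 16 · 36 · 40 = 23040.

23040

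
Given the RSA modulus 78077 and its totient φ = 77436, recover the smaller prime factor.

163

φ(n) = (p−1)(q−1) = n − (p+q) + 1, so p + q = 78077 − 77436 + 1 = 642.
p and q are the roots of t² − 642t + 78077 = 0.
Discriminant: 642² − 4·78077 = 412164 − 312308 = 99856; √99856 = 316.
q = (642 − 316)/2 = 163, p = (642 + 316)/2 = 479.
Check: 163 · 479 = 78077.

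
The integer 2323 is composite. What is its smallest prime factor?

2323 is odd.
Digit sum 10, not divisible by 3.
Ends in 3: not divisible by 5.
7: 2323 = 7·331 + 6
11: 2323 = 11·211 + 2
13: 2323 = 13·178 + 9
17: 2323 = 17·136 + 11
19: 2323 = 19·122 + 5
23: 2323 = 23·101

23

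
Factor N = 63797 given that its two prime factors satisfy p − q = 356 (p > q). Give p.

Since p = q + 356, we have 63797 = q(q + 356), so q² + 356q − 63797 = 0.
Discriminant: 356² + 4·63797 = 126736 + 255188 = 381924; √381924 = 618.
q = (−356 + 618)/2 = 131, and p = q + 356 = 487.
Check: 131 · 487 = 63797.

487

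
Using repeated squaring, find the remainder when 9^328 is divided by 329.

9^1 ≡ 9 (mod 329)
9^2 ≡ 9^2 = 81 ≡ 81 (mod 329)
9^4 ≡ 81^2 = 6561 ≡ 310 (mod 329)
9^8 ≡ 310^2 = 96100 ≡ 32 (mod 329)
9^16 ≡ 32^2 = 1024 ≡ 37 (mod 329)
9^32 ≡ 37^2 = 1369 ≡ 53 (mod 329)
9^64 ≡ 53^2 = 2809 ≡ 177 (mod 329)
9^128 ≡ 177^2 = 31329 ≡ 74 (mod 329)
9^256 ≡ 74^2 = 5476 ≡ 212 (mod 329)
328 = 256 + 64 + 8 in binary powers of 2.
So 9^328 ≡ 212 · 177 · 32 ≡ 247 (mod 329).
Since 247 ≠ 1, base 9 is a Fermat witness: 329 is composite.

247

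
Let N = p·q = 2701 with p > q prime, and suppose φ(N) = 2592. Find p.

73

φ(n) = (p−1)(q−1) = n − (p+q) + 1, so p + q = 2701 − 2592 + 1 = 110.
p and q are the roots of t² − 110t + 2701 = 0.
Discriminant: 110² − 4·2701 = 12100 − 10804 = 1296; √1296 = 36.
q = (110 − 36)/2 = 37, p = (110 + 36)/2 = 73.
Check: 37 · 73 = 2701.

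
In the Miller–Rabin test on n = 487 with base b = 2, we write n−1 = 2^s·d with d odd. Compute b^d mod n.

1

487 − 1 = 486 = 2^1 · 243, so d = 243.
2^1 ≡ 2 (mod 487)
2^2 ≡ 2^2 = 4 ≡ 4 (mod 487)
2^4 ≡ 4^2 = 16 ≡ 16 (mod 487)
2^8 ≡ 16^2 = 256 ≡ 256 (mod 487)
2^16 ≡ 256^2 = 65536 ≡ 278 (mod 487)
2^32 ≡ 278^2 = 77284 ≡ 338 (mod 487)
2^64 ≡ 338^2 = 114244 ≡ 286 (mod 487)
2^128 ≡ 286^2 = 81796 ≡ 467 (mod 487)
243 = 128 + 64 + 32 + 16 + 2 + 1 in binary powers of 2.
So 2^243 ≡ 467 · 286 · 338 · 278 · 4 · 2 ≡ 1 (mod 487).
Since 2^d ≡ 1 (mod 487), base 2 does not prove 487 composite.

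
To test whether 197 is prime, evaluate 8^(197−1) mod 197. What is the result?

8^1 ≡ 8 (mod 197)
8^2 ≡ 8^2 = 64 ≡ 64 (mod 197)
8^4 ≡ 64^2 = 4096 ≡ 156 (mod 197)
8^8 ≡ 156^2 = 24336 ≡ 105 (mod 197)
8^16 ≡ 105^2 = 11025 ≡ 190 (mod 197)
8^32 ≡ 190^2 = 36100 ≡ 49 (mod 197)
8^64 ≡ 49^2 = 2401 ≡ 37 (mod 197)
8^128 ≡ 37^2 = 1369 ≡ 187 (mod 197)
196 = 128 + 64 + 4 in binary powers of 2.
So 8^196 ≡ 187 · 37 · 156 ≡ 1 (mod 197).
Since the result is 1, base 8 gives no evidence that 197 is composite.

1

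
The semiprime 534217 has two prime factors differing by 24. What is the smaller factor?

719

Since p = q + 24, we have 534217 = q(q + 24), so q² + 24q − 534217 = 0.
Discriminant: 24² + 4·534217 = 576 + 2136868 = 2137444; √2137444 = 1462.
q = (−24 + 1462)/2 = 719, and p = q + 24 = 743.
Check: 719 · 743 = 534217.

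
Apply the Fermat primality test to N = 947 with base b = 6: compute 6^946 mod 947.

6^1 ≡ 6 (mod 947)
6^2 ≡ 6^2 = 36 ≡ 36 (mod 947)
6^4 ≡ 36^2 = 1296 ≡ 349 (mod 947)
6^8 ≡ 349^2 = 121801 ≡ 585 (mod 947)
6^16 ≡ 585^2 = 342225 ≡ 358 (mod 947)
6^32 ≡ 358^2 = 128164 ≡ 319 (mod 947)
6^64 ≡ 319^2 = 101761 ≡ 432 (mod 947)
6^128 ≡ 432^2 = 186624 ≡ 65 (mod 947)
6^256 ≡ 65^2 = 4225 ≡ 437 (mod 947)
6^512 ≡ 437^2 = 190969 ≡ 622 (mod 947)
946 = 512 + 256 + 128 + 32 + 16 + 2 in binary powers of 2.
So 6^946 ≡ 622 · 437 · 65 · 319 · 358 · 36 ≡ 1 (mod 947).
Since the result is 1, base 6 gives no evidence that 947 is composite.

1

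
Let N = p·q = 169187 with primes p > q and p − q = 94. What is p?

461

Since p = q + 94, we have 169187 = q(q + 94), so q² + 94q − 169187 = 0.
Discriminant: 94² + 4·169187 = 8836 + 676748 = 685584; √685584 = 828.
q = (−94 + 828)/2 = 367, and p = q + 94 = 461.
Check: 367 · 461 = 169187.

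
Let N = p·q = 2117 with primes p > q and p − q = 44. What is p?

73

Since p = q + 44, we have 2117 = q(q + 44), so q² + 44q − 2117 = 0.
Discriminant: 44² + 4·2117 = 1936 + 8468 = 10404; √10404 = 102.
q = (−44 + 102)/2 = 29, and p = q + 44 = 73.
Check: 29 · 73 = 2117.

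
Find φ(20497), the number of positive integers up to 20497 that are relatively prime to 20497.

Factor: 20497 = 103 · 199.
φ(20497) = (103−1) · (199−1) = 102 · 198 = 20196.

20196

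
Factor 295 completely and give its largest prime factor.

59

295 = 5 · 59
59 is prime.
So 295 = 5 · 59; the largest prime factor is 59.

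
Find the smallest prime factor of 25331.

25331 is odd.
Digit sum 14, not divisible by 3.
Ends in 1: not divisible by 5.
7: 25331 = 7·3618 + 5
11: 25331 = 11·2302 + 9
13: 25331 = 13·1948 + 7
17: 25331 = 17·1490 + 1
19: 25331 = 19·1333 + 4
23: 25331 = 23·1101 + 8
29: 25331 = 29·873 + 14
31: 25331 = 31·817 + 4
37: 25331 = 37·684 + 23
41: 25331 = 41·617 + 34
43: 25331 = 43·589 + 4
47: 25331 = 47·538 + 45
53: 25331 = 53·477 + 50
59: 25331 = 59·429 + 20
61: 25331 = 61·415 + 16
67: 25331 = 67·378 + 5
71: 25331 = 71·356 + 55
73: 25331 = 73·347

73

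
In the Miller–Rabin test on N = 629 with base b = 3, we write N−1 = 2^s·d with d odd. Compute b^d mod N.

629 − 1 = 628 = 2^2 · 157, so d = 157.
3^1 ≡ 3 (mod 629)
3^2 ≡ 3^2 = 9 ≡ 9 (mod 629)
3^4 ≡ 9^2 = 81 ≡ 81 (mod 629)
3^8 ≡ 81^2 = 6561 ≡ 271 (mod 629)
3^16 ≡ 271^2 = 73441 ≡ 477 (mod 629)
3^32 ≡ 477^2 = 227529 ≡ 460 (mod 629)
3^64 ≡ 460^2 = 211600 ≡ 256 (mod 629)
3^128 ≡ 256^2 = 65536 ≡ 120 (mod 629)
157 = 128 + 16 + 8 + 4 + 1 in binary powers of 2.
So 3^157 ≡ 120 · 477 · 271 · 81 · 3 ≡ 437 (mod 629).
Squaring chain: 437 → 382; never reaches −1, so base 3 is a Miller–Rabin witness that 629 is composite.

437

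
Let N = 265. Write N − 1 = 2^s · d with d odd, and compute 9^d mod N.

249

265 − 1 = 264 = 2^3 · 33, so d = 33.
9^1 ≡ 9 (mod 265)
9^2 ≡ 9^2 = 81 ≡ 81 (mod 265)
9^4 ≡ 81^2 = 6561 ≡ 201 (mod 265)
9^8 ≡ 201^2 = 40401 ≡ 121 (mod 265)
9^16 ≡ 121^2 = 14641 ≡ 66 (mod 265)
9^32 ≡ 66^2 = 4356 ≡ 116 (mod 265)
33 = 32 + 1 in binary powers of 2.
So 9^33 ≡ 116 · 9 ≡ 249 (mod 265).
Squaring chain: 249 → 256 → 81; never reaches −1, so base 9 is a Miller–Rabin witness that 265 is composite.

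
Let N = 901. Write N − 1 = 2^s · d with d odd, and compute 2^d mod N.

427

901 − 1 = 900 = 2^2 · 225, so d = 225.
2^1 ≡ 2 (mod 901)
2^2 ≡ 2^2 = 4 ≡ 4 (mod 901)
2^4 ≡ 4^2 = 16 ≡ 16 (mod 901)
2^8 ≡ 16^2 = 256 ≡ 256 (mod 901)
2^16 ≡ 256^2 = 65536 ≡ 664 (mod 901)
2^32 ≡ 664^2 = 440896 ≡ 307 (mod 901)
2^64 ≡ 307^2 = 94249 ≡ 545 (mod 901)
2^128 ≡ 545^2 = 297025 ≡ 596 (mod 901)
225 = 128 + 64 + 32 + 1 in binary powers of 2.
So 2^225 ≡ 596 · 545 · 307 · 2 ≡ 427 (mod 901).
Squaring chain: 427 → 327; never reaches −1, so base 2 is a Miller–Rabin witness that 901 is composite.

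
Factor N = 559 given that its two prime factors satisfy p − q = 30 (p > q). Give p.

Since p = q + 30, we have 559 = q(q + 30), so q² + 30q − 559 = 0.
Discriminant: 30² + 4·559 = 900 + 2236 = 3136; √3136 = 56.
q = (−30 + 56)/2 = 13, and p = q + 30 = 43.
Check: 13 · 43 = 559.

43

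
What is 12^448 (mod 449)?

1

12^1 ≡ 12 (mod 449)
12^2 ≡ 12^2 = 144 ≡ 144 (mod 449)
12^4 ≡ 144^2 = 20736 ≡ 82 (mod 449)
12^8 ≡ 82^2 = 6724 ≡ 438 (mod 449)
12^16 ≡ 438^2 = 191844 ≡ 121 (mod 449)
12^32 ≡ 121^2 = 14641 ≡ 273 (mod 449)
12^64 ≡ 273^2 = 74529 ≡ 444 (mod 449)
12^128 ≡ 444^2 = 197136 ≡ 25 (mod 449)
12^256 ≡ 25^2 = 625 ≡ 176 (mod 449)
448 = 256 + 128 + 64 in binary powers of 2.
So 12^448 ≡ 176 · 25 · 444 ≡ 1 (mod 449).
Since the result is 1, base 12 gives no evidence that 449 is composite.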